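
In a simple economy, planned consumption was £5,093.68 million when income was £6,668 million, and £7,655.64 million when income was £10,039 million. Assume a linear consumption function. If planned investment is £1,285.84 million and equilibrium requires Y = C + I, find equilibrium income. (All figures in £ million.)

MPC = (7655.64 − 5093.68)/(10039 − 6668) = 2561.96/3371 = 0.76
a = 5093.68 − 0.76(6668) = 26
Equilibrium: Y = 26 + 0.76Y + 1285.84
0.24Y = 1311.84, so Y = 1311.84/0.24 = 5466

Y = 5466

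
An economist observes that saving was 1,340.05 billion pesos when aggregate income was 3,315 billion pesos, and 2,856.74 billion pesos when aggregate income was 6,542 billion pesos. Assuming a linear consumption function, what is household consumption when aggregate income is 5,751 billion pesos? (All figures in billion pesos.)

MPS = ΔS/ΔY = (2856.74 − 1340.05)/(6542 − 3315) = 1516.69/3227 = 0.47
MPC = 1 − MPS = 0.53
Autonomous saving = 1340.05 − 0.47(3315) = -218, so a = 218
C = 218 + 0.53(5751) = 218 + 3048.03 = 3266.03

C = 3266.03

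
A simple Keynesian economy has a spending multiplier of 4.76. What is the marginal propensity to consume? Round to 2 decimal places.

k = 1/(1 − MPC), so 1 − MPC = 1/k = 1/4.76 = 0.2101
MPC = 1 − 0.2101 = 0.79

MPC = 0.79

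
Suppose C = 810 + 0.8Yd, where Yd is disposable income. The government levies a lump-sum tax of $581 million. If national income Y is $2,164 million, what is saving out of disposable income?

Yd = Y − T = 2164 − 581 = 1583
C = 810 + 0.8(1583) = 810 + 1266.4 = 2076.4
S = Yd − C = 1583 − 2076.4 = -493.4

S = -493.4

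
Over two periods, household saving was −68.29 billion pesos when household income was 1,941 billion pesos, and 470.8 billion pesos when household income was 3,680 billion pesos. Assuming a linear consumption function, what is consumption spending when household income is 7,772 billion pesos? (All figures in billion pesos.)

MPS = ΔS/ΔY = (470.8 − (-68.29))/(3680 − 1941) = 539.09/1739 = 0.31
MPC = 1 − MPS = 0.69
Autonomous saving = -68.29 − 0.31(1941) = -670, so a = 670
C = 670 + 0.69(7772) = 670 + 5362.68 = 6032.68

C = 6032.68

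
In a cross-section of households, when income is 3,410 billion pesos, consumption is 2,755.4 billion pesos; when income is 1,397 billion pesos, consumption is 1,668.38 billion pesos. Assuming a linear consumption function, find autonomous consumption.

a = 914

MPC = ΔC/ΔY = (2755.4 − 1668.38)/(3410 − 1397) = 1087.02/2013 = 0.54
a = C − MPC·Y = 1668.38 − 0.54(1397) = 1668.38 − 754.38 = 914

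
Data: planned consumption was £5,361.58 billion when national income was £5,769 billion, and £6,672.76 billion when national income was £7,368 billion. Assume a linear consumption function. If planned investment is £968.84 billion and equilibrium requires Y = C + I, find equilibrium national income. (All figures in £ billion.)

Y = 8888

MPC = (6672.76 − 5361.58)/(7368 − 5769) = 1311.18/1599 = 0.82
a = 5361.58 − 0.82(5769) = 631
Equilibrium: Y = 631 + 0.82Y + 968.84
0.18Y = 1599.84, so Y = 1599.84/0.18 = 8888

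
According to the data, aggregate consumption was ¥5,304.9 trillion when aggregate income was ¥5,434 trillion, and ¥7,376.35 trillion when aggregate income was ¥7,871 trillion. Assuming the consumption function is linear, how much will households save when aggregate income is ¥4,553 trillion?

S = -3.05

MPC = (7376.35 − 5304.9)/(7871 − 5434) = 2071.45/2437 = 0.85
a = 5304.9 − 0.85(5434) = 5304.9 − 4618.9 = 686
C = 686 + 0.85(4553) = 4556.05
S = 4553 − 4556.05 = -3.05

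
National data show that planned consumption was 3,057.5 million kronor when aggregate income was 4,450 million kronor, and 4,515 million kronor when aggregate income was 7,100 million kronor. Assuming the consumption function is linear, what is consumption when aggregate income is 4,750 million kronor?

MPC = (4515 − 3057.5)/(7100 − 4450) = 1457.5/2650 = 0.55
a = 3057.5 − 0.55(4450) = 3057.5 − 2447.5 = 610
C = 610 + 0.55(4750) = 610 + 2612.5 = 3222.5

C = 3222.5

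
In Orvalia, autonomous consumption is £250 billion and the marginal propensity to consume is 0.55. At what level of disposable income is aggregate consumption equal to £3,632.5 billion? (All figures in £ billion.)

Y = 6150

250 + 0.55Y = 3632.5
0.55Y = 3382.5, so Y = 3382.5/0.55 = 6150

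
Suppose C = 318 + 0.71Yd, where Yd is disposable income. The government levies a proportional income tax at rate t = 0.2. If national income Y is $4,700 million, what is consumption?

Yd = (1 − 0.2)(4700) = 0.8(4700) = 3760
C = 318 + 0.71(3760) = 318 + 2669.6 = 2987.6

C = 2987.6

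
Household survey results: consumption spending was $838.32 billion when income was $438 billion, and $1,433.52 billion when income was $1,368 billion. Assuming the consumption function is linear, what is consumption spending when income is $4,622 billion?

MPC = (1433.52 − 838.32)/(1368 − 438) = 595.2/930 = 0.64
a = 838.32 − 0.64(438) = 838.32 − 280.32 = 558
C = 558 + 0.64(4622) = 558 + 2958.08 = 3516.08

C = 3516.08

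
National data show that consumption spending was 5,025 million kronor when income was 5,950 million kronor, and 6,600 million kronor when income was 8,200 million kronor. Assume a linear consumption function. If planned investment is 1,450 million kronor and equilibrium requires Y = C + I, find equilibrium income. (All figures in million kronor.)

MPC = (6600 − 5025)/(8200 − 5950) = 1575/2250 = 0.7
a = 5025 − 0.7(5950) = 860
Equilibrium: Y = 860 + 0.7Y + 1450
0.3Y = 2310, so Y = 2310/0.3 = 7700

Y = 7700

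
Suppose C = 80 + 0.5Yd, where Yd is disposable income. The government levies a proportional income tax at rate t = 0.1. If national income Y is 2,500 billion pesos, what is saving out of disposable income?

Yd = (1 − 0.1)(2500) = 0.9(2500) = 2250
C = 80 + 0.5(2250) = 80 + 1125 = 1205
S = Yd − C = 2250 − 1205 = 1045

S = 1045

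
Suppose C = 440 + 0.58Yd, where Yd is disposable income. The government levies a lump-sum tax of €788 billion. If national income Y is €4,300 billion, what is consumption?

Yd = Y − T = 4300 − 788 = 3512
C = 440 + 0.58(3512) = 440 + 2036.96 = 2476.96

C = 2476.96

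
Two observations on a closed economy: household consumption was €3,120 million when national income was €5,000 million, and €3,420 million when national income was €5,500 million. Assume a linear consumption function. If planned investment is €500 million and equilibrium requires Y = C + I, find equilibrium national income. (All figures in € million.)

MPC = (3420 − 3120)/(5500 − 5000) = 300/500 = 0.6
a = 3120 − 0.6(5000) = 120
Equilibrium: Y = 120 + 0.6Y + 500
0.4Y = 620, so Y = 620/0.4 = 1550

Y = 1550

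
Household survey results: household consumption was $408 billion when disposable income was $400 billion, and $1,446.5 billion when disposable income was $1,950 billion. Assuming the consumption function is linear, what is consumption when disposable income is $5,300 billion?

MPC = (1446.5 − 408)/(1950 − 400) = 1038.5/1550 = 0.67
a = 408 − 0.67(400) = 408 − 268 = 140
C = 140 + 0.67(5300) = 140 + 3551 = 3691

C = 3691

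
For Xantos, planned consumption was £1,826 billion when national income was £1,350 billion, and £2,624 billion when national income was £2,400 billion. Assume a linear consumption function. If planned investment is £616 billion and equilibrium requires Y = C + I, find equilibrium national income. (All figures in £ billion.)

Y = 5900

MPC = (2624 − 1826)/(2400 − 1350) = 798/1050 = 0.76
a = 1826 − 0.76(1350) = 800
Equilibrium: Y = 800 + 0.76Y + 616
0.24Y = 1416, so Y = 1416/0.24 = 5900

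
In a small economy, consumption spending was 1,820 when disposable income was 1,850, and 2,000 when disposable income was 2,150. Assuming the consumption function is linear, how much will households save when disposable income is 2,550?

S = 310

MPC = (2000 − 1820)/(2150 − 1850) = 180/300 = 0.6
a = 1820 − 0.6(1850) = 1820 − 1110 = 710
C = 710 + 0.6(2550) = 2240
S = 2550 − 2240 = 310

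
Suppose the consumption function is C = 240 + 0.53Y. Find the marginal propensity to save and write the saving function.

MPS = 0.47; S = -240 + 0.47Y

MPS = 1 − MPC = 1 − 0.53 = 0.47
S = Y − C = -240 + 0.47Y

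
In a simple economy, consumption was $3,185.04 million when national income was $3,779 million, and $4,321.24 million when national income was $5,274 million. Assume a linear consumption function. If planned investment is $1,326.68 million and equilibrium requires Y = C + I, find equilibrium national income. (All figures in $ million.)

MPC = (4321.24 − 3185.04)/(5274 − 3779) = 1136.2/1495 = 0.76
a = 3185.04 − 0.76(3779) = 313
Equilibrium: Y = 313 + 0.76Y + 1326.68
0.24Y = 1639.68, so Y = 1639.68/0.24 = 6832

Y = 6832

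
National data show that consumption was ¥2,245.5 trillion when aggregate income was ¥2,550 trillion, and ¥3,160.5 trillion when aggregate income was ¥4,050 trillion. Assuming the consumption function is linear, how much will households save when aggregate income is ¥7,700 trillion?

MPC = (3160.5 − 2245.5)/(4050 − 2550) = 915/1500 = 0.61
a = 2245.5 − 0.61(2550) = 2245.5 − 1555.5 = 690
C = 690 + 0.61(7700) = 5387
S = 7700 − 5387 = 2313

S = 2313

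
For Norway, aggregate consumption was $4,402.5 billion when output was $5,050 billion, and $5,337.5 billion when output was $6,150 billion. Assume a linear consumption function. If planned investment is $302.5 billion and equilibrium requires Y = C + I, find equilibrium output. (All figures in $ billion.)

MPC = (5337.5 − 4402.5)/(6150 − 5050) = 935/1100 = 0.85
a = 4402.5 − 0.85(5050) = 110
Equilibrium: Y = 110 + 0.85Y + 302.5
0.15Y = 412.5, so Y = 412.5/0.15 = 2750

Y = 2750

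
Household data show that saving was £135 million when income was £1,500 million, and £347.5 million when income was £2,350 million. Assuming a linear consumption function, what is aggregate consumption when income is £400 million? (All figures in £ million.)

MPS = ΔS/ΔY = (347.5 − 135)/(2350 − 1500) = 212.5/850 = 0.25
MPC = 1 − MPS = 0.75
Autonomous saving = 135 − 0.25(1500) = -240, so a = 240
C = 240 + 0.75(400) = 240 + 300 = 540

C = 540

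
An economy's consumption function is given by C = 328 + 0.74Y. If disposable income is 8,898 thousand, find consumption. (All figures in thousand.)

C = 6912.52

C = 328 + 0.74(8898) = 328 + 6584.52 = 6912.52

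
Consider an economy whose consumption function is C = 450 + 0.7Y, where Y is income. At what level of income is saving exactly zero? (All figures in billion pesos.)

At break-even, C = Y: 450 + 0.7Y = Y
0.3Y = 450, so Y = 450/0.3 = 1500

Y = 1500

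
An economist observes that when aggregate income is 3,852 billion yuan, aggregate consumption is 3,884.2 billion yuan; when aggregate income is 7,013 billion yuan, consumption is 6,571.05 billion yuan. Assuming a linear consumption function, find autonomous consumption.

a = 610

MPC = ΔC/ΔY = (6571.05 − 3884.2)/(7013 − 3852) = 2686.85/3161 = 0.85
a = C − MPC·Y = 3884.2 − 0.85(3852) = 3884.2 − 3274.2 = 610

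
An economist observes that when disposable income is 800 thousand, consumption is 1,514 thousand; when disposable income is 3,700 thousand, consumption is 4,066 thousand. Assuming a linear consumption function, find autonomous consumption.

MPC = ΔC/ΔY = (4066 − 1514)/(3700 − 800) = 2552/2900 = 0.88
a = C − MPC·Y = 1514 − 0.88(800) = 1514 − 704 = 810

a = 810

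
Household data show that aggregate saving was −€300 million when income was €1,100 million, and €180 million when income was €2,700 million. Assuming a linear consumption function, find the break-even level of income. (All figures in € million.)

Y = 2100

MPS = ΔS/ΔY = (180 − (-300))/(2700 − 1100) = 480/1600 = 0.3
MPC = 1 − MPS = 0.7
From S(1100) = -300: −a + 0.3(1100) = -300, so a = 330 − (-300) = 630
Break-even (S = 0): Y = a/MPS = 630/0.3 = 2100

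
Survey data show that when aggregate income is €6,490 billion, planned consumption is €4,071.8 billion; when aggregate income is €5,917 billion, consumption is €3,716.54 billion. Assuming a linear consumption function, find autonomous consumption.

MPC = ΔC/ΔY = (4071.8 − 3716.54)/(6490 − 5917) = 355.26/573 = 0.62
a = C − MPC·Y = 3716.54 − 0.62(5917) = 3716.54 − 3668.54 = 48

a = 48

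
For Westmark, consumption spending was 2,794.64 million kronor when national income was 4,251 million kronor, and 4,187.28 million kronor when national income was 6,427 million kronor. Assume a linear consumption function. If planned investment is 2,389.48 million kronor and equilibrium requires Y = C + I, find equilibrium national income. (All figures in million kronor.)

Y = 6843

MPC = (4187.28 − 2794.64)/(6427 − 4251) = 1392.64/2176 = 0.64
a = 2794.64 − 0.64(4251) = 74
Equilibrium: Y = 74 + 0.64Y + 2389.48
0.36Y = 2463.48, so Y = 2463.48/0.36 = 6843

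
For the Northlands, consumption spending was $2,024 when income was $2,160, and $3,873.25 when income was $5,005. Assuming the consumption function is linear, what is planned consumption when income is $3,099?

MPC = (3873.25 − 2024)/(5005 − 2160) = 1849.25/2845 = 0.65
a = 2024 − 0.65(2160) = 2024 − 1404 = 620
C = 620 + 0.65(3099) = 620 + 2014.35 = 2634.35

C = 2634.35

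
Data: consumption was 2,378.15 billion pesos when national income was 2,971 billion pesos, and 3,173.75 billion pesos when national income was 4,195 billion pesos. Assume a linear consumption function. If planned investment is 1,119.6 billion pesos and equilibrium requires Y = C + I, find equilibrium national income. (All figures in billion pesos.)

Y = 4476

MPC = (3173.75 − 2378.15)/(4195 − 2971) = 795.6/1224 = 0.65
a = 2378.15 − 0.65(2971) = 447
Equilibrium: Y = 447 + 0.65Y + 1119.6
0.35Y = 1566.6, so Y = 1566.6/0.35 = 4476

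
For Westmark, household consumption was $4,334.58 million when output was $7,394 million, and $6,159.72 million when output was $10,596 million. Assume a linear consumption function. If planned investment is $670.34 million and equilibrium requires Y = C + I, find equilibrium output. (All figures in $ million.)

Y = 1838

MPC = (6159.72 − 4334.58)/(10596 − 7394) = 1825.14/3202 = 0.57
a = 4334.58 − 0.57(7394) = 120
Equilibrium: Y = 120 + 0.57Y + 670.34
0.43Y = 790.34, so Y = 790.34/0.43 = 1838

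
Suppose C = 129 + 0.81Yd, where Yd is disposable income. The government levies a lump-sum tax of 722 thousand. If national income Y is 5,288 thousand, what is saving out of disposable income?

S = 738.54

Yd = Y − T = 5288 − 722 = 4566
C = 129 + 0.81(4566) = 129 + 3698.46 = 3827.46
S = Yd − C = 4566 − 3827.46 = 738.54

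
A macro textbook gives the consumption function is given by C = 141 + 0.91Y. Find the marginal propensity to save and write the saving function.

MPS = 0.09; S = -141 + 0.09Y

MPS = 1 − MPC = 1 − 0.91 = 0.09
S = Y − C = -141 + 0.09Y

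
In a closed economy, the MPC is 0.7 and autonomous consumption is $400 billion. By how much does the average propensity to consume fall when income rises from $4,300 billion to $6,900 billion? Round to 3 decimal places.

At Y = 4300: C = 400 + 0.7(4300) = 3410, APC = 3410/4300 = 0.7930
At Y = 6900: C = 5230, APC = 5230/6900 = 0.7580
Fall in APC = 0.7930 − 0.7580 = 0.035

ΔAPC = 0.035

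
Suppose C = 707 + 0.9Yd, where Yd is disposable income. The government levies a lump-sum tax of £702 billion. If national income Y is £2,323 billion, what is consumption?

Yd = Y − T = 2323 − 702 = 1621
C = 707 + 0.9(1621) = 707 + 1458.9 = 2165.9

C = 2165.9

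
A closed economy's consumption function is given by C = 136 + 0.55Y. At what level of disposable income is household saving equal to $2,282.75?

S = Y − C = -136 + 0.45Y
-136 + 0.45Y = 2282.75, so 0.45Y = 2418.75 and Y = 5375

Y = 5375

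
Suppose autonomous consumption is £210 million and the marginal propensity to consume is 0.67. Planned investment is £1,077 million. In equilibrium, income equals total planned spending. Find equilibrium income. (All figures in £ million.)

Y = 3900

Y = C + I = 210 + 0.67Y + 1077
Y − 0.67Y = 1287
0.33Y = 1287, so Y = 1287/0.33 = 3900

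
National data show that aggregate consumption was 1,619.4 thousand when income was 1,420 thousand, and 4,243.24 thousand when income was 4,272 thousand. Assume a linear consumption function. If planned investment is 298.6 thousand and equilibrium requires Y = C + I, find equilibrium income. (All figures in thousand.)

Y = 7645

MPC = (4243.24 − 1619.4)/(4272 − 1420) = 2623.84/2852 = 0.92
a = 1619.4 − 0.92(1420) = 313
Equilibrium: Y = 313 + 0.92Y + 298.6
0.08Y = 611.6, so Y = 611.6/0.08 = 7645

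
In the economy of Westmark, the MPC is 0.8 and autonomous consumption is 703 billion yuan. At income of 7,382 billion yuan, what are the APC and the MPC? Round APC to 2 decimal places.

APC = 0.90; MPC = 0.8

MPC = 0.8 (the slope of the consumption function)
C = 703 + 0.8(7382) = 6608.6, so APC = 6608.6/7382 = 0.90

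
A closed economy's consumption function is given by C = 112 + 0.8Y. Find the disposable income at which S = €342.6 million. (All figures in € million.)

Y = 2273

S = Y − C = -112 + 0.2Y
-112 + 0.2Y = 342.6, so 0.2Y = 454.6 and Y = 2273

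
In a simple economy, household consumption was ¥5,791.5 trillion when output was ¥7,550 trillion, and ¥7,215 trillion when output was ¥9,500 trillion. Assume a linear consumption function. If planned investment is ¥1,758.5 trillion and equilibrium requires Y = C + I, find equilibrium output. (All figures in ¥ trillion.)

MPC = (7215 − 5791.5)/(9500 − 7550) = 1423.5/1950 = 0.73
a = 5791.5 − 0.73(7550) = 280
Equilibrium: Y = 280 + 0.73Y + 1758.5
0.27Y = 2038.5, so Y = 2038.5/0.27 = 7550

Y = 7550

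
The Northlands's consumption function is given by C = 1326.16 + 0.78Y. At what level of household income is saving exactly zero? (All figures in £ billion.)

Y = 6028

At break-even, C = Y: 1326.16 + 0.78Y = Y
0.22Y = 1326.16, so Y = 1326.16/0.22 = 6028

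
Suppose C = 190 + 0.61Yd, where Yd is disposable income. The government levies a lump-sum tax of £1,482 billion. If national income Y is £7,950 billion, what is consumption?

Yd = Y − T = 7950 − 1482 = 6468
C = 190 + 0.61(6468) = 190 + 3945.48 = 4135.48

C = 4135.48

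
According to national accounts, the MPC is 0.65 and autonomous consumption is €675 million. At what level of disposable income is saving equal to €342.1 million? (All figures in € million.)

S = Y − C = -675 + 0.35Y
-675 + 0.35Y = 342.1, so 0.35Y = 1017.1 and Y = 2906

Y = 2906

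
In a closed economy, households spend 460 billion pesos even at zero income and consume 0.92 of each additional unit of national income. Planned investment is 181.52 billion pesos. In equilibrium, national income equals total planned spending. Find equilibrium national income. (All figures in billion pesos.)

Y = 8019

Y = C + I = 460 + 0.92Y + 181.52
Y − 0.92Y = 641.52
0.08Y = 641.52, so Y = 641.52/0.08 = 8019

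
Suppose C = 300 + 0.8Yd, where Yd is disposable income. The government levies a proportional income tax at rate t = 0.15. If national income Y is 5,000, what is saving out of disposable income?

Yd = (1 − 0.15)(5000) = 0.85(5000) = 4250
C = 300 + 0.8(4250) = 300 + 3400 = 3700
S = Yd − C = 4250 − 3700 = 550

S = 550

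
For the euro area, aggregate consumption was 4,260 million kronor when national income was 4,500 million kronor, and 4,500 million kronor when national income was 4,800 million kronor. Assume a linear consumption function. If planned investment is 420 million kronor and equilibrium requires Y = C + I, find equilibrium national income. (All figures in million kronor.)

MPC = (4500 − 4260)/(4800 − 4500) = 240/300 = 0.8
a = 4260 − 0.8(4500) = 660
Equilibrium: Y = 660 + 0.8Y + 420
0.2Y = 1080, so Y = 1080/0.2 = 5400

Y = 5400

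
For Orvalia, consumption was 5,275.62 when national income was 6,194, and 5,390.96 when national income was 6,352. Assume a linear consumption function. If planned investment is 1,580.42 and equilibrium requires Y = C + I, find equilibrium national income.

MPC = (5390.96 − 5275.62)/(6352 − 6194) = 115.34/158 = 0.73
a = 5275.62 − 0.73(6194) = 754
Equilibrium: Y = 754 + 0.73Y + 1580.42
0.27Y = 2334.42, so Y = 2334.42/0.27 = 8646

Y = 8646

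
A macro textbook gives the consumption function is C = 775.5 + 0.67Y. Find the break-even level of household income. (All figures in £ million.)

At break-even, C = Y: 775.5 + 0.67Y = Y
0.33Y = 775.5, so Y = 775.5/0.33 = 2350

Y = 2350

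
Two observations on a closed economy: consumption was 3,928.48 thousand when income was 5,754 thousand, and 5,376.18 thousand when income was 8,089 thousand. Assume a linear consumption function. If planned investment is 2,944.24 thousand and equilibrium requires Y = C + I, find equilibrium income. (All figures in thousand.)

Y = 8698

MPC = (5376.18 − 3928.48)/(8089 − 5754) = 1447.7/2335 = 0.62
a = 3928.48 − 0.62(5754) = 361
Equilibrium: Y = 361 + 0.62Y + 2944.24
0.38Y = 3305.24, so Y = 3305.24/0.38 = 8698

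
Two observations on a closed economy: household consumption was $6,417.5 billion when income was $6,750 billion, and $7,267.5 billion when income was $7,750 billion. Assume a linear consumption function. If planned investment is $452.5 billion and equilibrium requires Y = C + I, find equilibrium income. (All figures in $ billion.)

Y = 7550

MPC = (7267.5 − 6417.5)/(7750 − 6750) = 850/1000 = 0.85
a = 6417.5 − 0.85(6750) = 680
Equilibrium: Y = 680 + 0.85Y + 452.5
0.15Y = 1132.5, so Y = 1132.5/0.15 = 7550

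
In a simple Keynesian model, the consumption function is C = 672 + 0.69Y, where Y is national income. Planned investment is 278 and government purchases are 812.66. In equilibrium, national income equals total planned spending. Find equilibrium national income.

Y = 5686

Y = C + I + G = 672 + 0.69Y + 278 + 812.66
Y − 0.69Y = 1762.66
0.31Y = 1762.66, so Y = 1762.66/0.31 = 5686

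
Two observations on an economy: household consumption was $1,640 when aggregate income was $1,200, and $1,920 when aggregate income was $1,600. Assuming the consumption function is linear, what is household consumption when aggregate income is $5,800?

C = 4860

MPC = (1920 − 1640)/(1600 − 1200) = 280/400 = 0.7
a = 1640 − 0.7(1200) = 1640 − 840 = 800
C = 800 + 0.7(5800) = 800 + 4060 = 4860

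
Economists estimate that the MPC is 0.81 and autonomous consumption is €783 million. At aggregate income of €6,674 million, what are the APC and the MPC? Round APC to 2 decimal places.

MPC = 0.81 (the slope of the consumption function)
C = 783 + 0.81(6674) = 6188.94, so APC = 6188.94/6674 = 0.93

APC = 0.93; MPC = 0.81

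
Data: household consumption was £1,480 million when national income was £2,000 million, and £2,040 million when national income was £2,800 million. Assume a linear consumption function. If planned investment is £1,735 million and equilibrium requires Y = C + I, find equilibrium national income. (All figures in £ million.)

Y = 6050

MPC = (2040 − 1480)/(2800 − 2000) = 560/800 = 0.7
a = 1480 − 0.7(2000) = 80
Equilibrium: Y = 80 + 0.7Y + 1735
0.3Y = 1815, so Y = 1815/0.3 = 6050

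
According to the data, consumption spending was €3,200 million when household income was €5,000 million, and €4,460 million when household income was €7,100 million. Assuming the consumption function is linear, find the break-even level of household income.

Y = 500

MPC = (4460 − 3200)/(7100 − 5000) = 1260/2100 = 0.6
a = 3200 − 0.6(5000) = 3200 − 3000 = 200
Break-even: Y = a/(1−MPC) = 200/0.4 = 500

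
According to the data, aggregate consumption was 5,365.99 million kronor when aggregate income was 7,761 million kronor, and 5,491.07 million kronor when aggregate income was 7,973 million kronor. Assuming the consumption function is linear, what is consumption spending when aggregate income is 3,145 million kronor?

C = 2642.55

MPC = (5491.07 − 5365.99)/(7973 − 7761) = 125.08/212 = 0.59
a = 5365.99 − 0.59(7761) = 5365.99 − 4578.99 = 787
C = 787 + 0.59(3145) = 787 + 1855.55 = 2642.55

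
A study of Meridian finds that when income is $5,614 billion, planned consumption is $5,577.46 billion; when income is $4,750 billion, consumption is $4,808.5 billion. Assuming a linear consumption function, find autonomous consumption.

a = 581

MPC = ΔC/ΔY = (5577.46 − 4808.5)/(5614 − 4750) = 768.96/864 = 0.89
a = C − MPC·Y = 4808.5 − 0.89(4750) = 4808.5 − 4227.5 = 581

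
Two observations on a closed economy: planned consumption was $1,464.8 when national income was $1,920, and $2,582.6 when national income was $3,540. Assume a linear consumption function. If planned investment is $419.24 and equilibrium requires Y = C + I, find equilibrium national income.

MPC = (2582.6 − 1464.8)/(3540 − 1920) = 1117.8/1620 = 0.69
a = 1464.8 − 0.69(1920) = 140
Equilibrium: Y = 140 + 0.69Y + 419.24
0.31Y = 559.24, so Y = 559.24/0.31 = 1804

Y = 1804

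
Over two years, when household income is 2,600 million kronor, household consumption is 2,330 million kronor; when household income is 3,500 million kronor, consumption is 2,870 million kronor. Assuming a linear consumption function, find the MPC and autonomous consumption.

MPC = 0.6; a = 770

MPC = ΔC/ΔY = (2870 − 2330)/(3500 − 2600) = 540/900 = 0.6
a = C − MPC·Y = 2330 − 0.6(2600) = 2330 − 1560 = 770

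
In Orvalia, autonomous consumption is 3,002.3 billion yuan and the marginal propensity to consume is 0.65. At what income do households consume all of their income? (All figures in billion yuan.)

At break-even, C = Y: 3002.3 + 0.65Y = Y
0.35Y = 3002.3, so Y = 3002.3/0.35 = 8578

Y = 8578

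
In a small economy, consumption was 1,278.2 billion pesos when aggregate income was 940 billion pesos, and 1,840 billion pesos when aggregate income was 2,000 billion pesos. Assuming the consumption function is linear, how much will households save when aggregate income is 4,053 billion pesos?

MPC = (1840 − 1278.2)/(2000 − 940) = 561.8/1060 = 0.53
a = 1278.2 − 0.53(940) = 1278.2 − 498.2 = 780
C = 780 + 0.53(4053) = 2928.09
S = 4053 − 2928.09 = 1124.91

S = 1124.91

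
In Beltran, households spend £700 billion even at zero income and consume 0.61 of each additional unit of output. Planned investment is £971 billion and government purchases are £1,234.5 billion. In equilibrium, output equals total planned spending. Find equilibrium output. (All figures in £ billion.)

Y = C + I + G = 700 + 0.61Y + 971 + 1234.5
Y − 0.61Y = 2905.5
0.39Y = 2905.5, so Y = 2905.5/0.39 = 7450

Y = 7450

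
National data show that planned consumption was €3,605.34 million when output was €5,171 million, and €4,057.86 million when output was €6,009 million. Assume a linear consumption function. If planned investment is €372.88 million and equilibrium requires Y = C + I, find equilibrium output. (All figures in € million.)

Y = 2578

MPC = (4057.86 − 3605.34)/(6009 − 5171) = 452.52/838 = 0.54
a = 3605.34 − 0.54(5171) = 813
Equilibrium: Y = 813 + 0.54Y + 372.88
0.46Y = 1185.88, so Y = 1185.88/0.46 = 2578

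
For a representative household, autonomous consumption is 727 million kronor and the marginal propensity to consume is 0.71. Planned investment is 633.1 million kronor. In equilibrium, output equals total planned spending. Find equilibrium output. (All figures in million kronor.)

Y = 4690

Y = C + I = 727 + 0.71Y + 633.1
Y − 0.71Y = 1360.1
0.29Y = 1360.1, so Y = 1360.1/0.29 = 4690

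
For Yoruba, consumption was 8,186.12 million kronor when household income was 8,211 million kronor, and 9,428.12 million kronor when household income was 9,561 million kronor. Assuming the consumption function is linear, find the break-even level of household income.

MPC = (9428.12 − 8186.12)/(9561 − 8211) = 1242/1350 = 0.92
a = 8186.12 − 0.92(8211) = 8186.12 − 7554.12 = 632
Break-even: Y = a/(1−MPC) = 632/0.08 = 7900

Y = 7900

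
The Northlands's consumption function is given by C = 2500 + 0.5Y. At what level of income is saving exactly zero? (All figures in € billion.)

Y = 5000

At break-even, C = Y: 2500 + 0.5Y = Y
0.5Y = 2500, so Y = 2500/0.5 = 5000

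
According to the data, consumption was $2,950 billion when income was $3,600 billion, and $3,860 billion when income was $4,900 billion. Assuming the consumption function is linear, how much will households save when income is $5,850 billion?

MPC = (3860 − 2950)/(4900 − 3600) = 910/1300 = 0.7
a = 2950 − 0.7(3600) = 2950 − 2520 = 430
C = 430 + 0.7(5850) = 4525
S = 5850 − 4525 = 1325

S = 1325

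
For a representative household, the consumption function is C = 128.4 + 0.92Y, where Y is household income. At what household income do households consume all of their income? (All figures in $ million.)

Y = 1605

At break-even, C = Y: 128.4 + 0.92Y = Y
0.08Y = 128.4, so Y = 128.4/0.08 = 1605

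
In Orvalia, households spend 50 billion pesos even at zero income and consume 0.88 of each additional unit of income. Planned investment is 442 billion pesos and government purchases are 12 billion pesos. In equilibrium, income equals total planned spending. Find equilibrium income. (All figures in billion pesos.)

Y = 4200

Y = C + I + G = 50 + 0.88Y + 442 + 12
Y − 0.88Y = 504
0.12Y = 504, so Y = 504/0.12 = 4200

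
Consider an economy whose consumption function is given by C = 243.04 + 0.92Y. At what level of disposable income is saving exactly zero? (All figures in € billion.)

At break-even, C = Y: 243.04 + 0.92Y = Y
0.08Y = 243.04, so Y = 243.04/0.08 = 3038

Y = 3038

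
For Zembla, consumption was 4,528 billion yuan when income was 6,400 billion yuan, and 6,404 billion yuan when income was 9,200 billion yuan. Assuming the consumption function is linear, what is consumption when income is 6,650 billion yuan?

C = 4695.5

MPC = (6404 − 4528)/(9200 − 6400) = 1876/2800 = 0.67
a = 4528 − 0.67(6400) = 4528 − 4288 = 240
C = 240 + 0.67(6650) = 240 + 4455.5 = 4695.5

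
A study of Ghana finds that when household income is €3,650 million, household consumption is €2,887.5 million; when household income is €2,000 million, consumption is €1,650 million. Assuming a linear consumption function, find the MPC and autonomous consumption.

MPC = ΔC/ΔY = (2887.5 − 1650)/(3650 − 2000) = 1237.5/1650 = 0.75
a = C − MPC·Y = 1650 − 0.75(2000) = 1650 − 1500 = 150

MPC = 0.75; a = 150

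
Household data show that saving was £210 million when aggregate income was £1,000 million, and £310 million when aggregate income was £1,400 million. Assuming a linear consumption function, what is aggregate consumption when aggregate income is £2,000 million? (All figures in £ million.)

C = 1540

MPS = ΔS/ΔY = (310 − 210)/(1400 − 1000) = 100/400 = 0.25
MPC = 1 − MPS = 0.75
Autonomous saving = 210 − 0.25(1000) = -40, so a = 40
C = 40 + 0.75(2000) = 40 + 1500 = 1540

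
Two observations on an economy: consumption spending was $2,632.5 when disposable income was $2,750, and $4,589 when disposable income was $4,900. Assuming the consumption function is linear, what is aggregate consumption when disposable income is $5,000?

MPC = (4589 − 2632.5)/(4900 − 2750) = 1956.5/2150 = 0.91
a = 2632.5 − 0.91(2750) = 2632.5 − 2502.5 = 130
C = 130 + 0.91(5000) = 130 + 4550 = 4680

C = 4680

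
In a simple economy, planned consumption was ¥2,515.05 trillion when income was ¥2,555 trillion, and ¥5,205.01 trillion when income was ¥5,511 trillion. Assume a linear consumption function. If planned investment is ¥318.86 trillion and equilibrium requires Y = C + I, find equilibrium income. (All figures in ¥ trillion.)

MPC = (5205.01 − 2515.05)/(5511 − 2555) = 2689.96/2956 = 0.91
a = 2515.05 − 0.91(2555) = 190
Equilibrium: Y = 190 + 0.91Y + 318.86
0.09Y = 508.86, so Y = 508.86/0.09 = 5654

Y = 5654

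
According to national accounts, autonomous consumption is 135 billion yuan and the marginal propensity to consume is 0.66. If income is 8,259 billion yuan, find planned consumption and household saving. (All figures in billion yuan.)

C = 135 + 0.66(8259) = 135 + 5450.94 = 5585.94
S = Y − C = 8259 − 5585.94 = 2673.06

C = 5585.94; S = 2673.06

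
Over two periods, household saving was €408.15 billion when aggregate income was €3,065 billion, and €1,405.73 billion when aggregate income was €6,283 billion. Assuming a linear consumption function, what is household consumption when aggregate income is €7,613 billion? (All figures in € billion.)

C = 5794.97

MPS = ΔS/ΔY = (1405.73 − 408.15)/(6283 − 3065) = 997.58/3218 = 0.31
MPC = 1 − MPS = 0.69
Autonomous saving = 408.15 − 0.31(3065) = -542, so a = 542
C = 542 + 0.69(7613) = 542 + 5252.97 = 5794.97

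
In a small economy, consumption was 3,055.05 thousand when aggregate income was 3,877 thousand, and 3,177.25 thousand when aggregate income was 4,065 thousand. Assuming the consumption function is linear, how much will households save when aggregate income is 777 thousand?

S = -263.05

MPC = (3177.25 − 3055.05)/(4065 − 3877) = 122.2/188 = 0.65
a = 3055.05 − 0.65(3877) = 3055.05 − 2520.05 = 535
C = 535 + 0.65(777) = 1040.05
S = 777 − 1040.05 = -263.05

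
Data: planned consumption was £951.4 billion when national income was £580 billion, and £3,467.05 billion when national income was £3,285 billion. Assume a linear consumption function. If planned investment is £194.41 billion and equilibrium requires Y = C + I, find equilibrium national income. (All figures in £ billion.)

MPC = (3467.05 − 951.4)/(3285 − 580) = 2515.65/2705 = 0.93
a = 951.4 − 0.93(580) = 412
Equilibrium: Y = 412 + 0.93Y + 194.41
0.07Y = 606.41, so Y = 606.41/0.07 = 8663

Y = 8663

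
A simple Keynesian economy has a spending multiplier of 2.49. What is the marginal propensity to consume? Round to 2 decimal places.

MPC = 0.60

k = 1/(1 − MPC), so 1 − MPC = 1/k = 1/2.49 = 0.4016
MPC = 1 − 0.4016 = 0.60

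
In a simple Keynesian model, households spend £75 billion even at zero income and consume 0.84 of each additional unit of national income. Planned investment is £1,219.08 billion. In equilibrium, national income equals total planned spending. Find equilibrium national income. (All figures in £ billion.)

Y = C + I = 75 + 0.84Y + 1219.08
Y − 0.84Y = 1294.08
0.16Y = 1294.08, so Y = 1294.08/0.16 = 8088

Y = 8088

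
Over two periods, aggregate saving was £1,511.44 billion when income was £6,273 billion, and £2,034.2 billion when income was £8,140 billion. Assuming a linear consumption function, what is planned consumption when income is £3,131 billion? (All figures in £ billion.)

C = 2499.32

MPS = ΔS/ΔY = (2034.2 − 1511.44)/(8140 − 6273) = 522.76/1867 = 0.28
MPC = 1 − MPS = 0.72
Autonomous saving = 1511.44 − 0.28(6273) = -245, so a = 245
C = 245 + 0.72(3131) = 245 + 2254.32 = 2499.32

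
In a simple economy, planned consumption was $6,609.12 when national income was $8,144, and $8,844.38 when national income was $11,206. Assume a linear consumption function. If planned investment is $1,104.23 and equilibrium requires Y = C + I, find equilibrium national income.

Y = 6549

MPC = (8844.38 − 6609.12)/(11206 − 8144) = 2235.26/3062 = 0.73
a = 6609.12 − 0.73(8144) = 664
Equilibrium: Y = 664 + 0.73Y + 1104.23
0.27Y = 1768.23, so Y = 1768.23/0.27 = 6549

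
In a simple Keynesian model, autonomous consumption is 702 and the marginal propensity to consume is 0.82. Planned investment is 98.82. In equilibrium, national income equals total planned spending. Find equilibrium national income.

Y = C + I = 702 + 0.82Y + 98.82
Y − 0.82Y = 800.82
0.18Y = 800.82, so Y = 800.82/0.18 = 4449

Y = 4449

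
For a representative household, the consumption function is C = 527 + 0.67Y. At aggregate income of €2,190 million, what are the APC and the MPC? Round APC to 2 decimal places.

APC = 0.91; MPC = 0.67

MPC = 0.67 (the slope of the consumption function)
C = 527 + 0.67(2190) = 1994.3, so APC = 1994.3/2190 = 0.91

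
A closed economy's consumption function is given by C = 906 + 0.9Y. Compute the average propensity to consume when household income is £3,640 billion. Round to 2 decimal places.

C = 906 + 0.9(3640) = 4182
APC = C/Y = 4182/3640 = 1.15

APC = 1.15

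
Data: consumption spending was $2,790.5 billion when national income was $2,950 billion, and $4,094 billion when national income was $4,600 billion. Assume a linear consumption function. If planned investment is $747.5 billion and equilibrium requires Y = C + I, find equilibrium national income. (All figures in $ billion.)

Y = 5750

MPC = (4094 − 2790.5)/(4600 − 2950) = 1303.5/1650 = 0.79
a = 2790.5 − 0.79(2950) = 460
Equilibrium: Y = 460 + 0.79Y + 747.5
0.21Y = 1207.5, so Y = 1207.5/0.21 = 5750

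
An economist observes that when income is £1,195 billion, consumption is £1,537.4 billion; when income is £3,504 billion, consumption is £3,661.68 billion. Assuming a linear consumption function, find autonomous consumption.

a = 438

MPC = ΔC/ΔY = (3661.68 − 1537.4)/(3504 − 1195) = 2124.28/2309 = 0.92
a = C − MPC·Y = 1537.4 − 0.92(1195) = 1537.4 − 1099.4 = 438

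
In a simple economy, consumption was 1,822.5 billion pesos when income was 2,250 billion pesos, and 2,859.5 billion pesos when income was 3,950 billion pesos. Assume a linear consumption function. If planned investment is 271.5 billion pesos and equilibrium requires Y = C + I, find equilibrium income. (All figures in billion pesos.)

Y = 1850

MPC = (2859.5 − 1822.5)/(3950 − 2250) = 1037/1700 = 0.61
a = 1822.5 − 0.61(2250) = 450
Equilibrium: Y = 450 + 0.61Y + 271.5
0.39Y = 721.5, so Y = 721.5/0.39 = 1850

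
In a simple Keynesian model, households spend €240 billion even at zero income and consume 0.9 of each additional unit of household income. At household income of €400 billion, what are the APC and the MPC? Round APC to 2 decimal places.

MPC = 0.9 (the slope of the consumption function)
C = 240 + 0.9(400) = 600, so APC = 600/400 = 1.50

APC = 1.50; MPC = 0.9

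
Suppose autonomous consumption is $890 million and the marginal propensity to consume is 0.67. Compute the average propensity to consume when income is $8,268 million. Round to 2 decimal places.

APC = 0.78

C = 890 + 0.67(8268) = 6429.56
APC = C/Y = 6429.56/8268 = 0.78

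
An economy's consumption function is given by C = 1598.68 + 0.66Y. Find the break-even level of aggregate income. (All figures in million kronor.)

At break-even, C = Y: 1598.68 + 0.66Y = Y
0.34Y = 1598.68, so Y = 1598.68/0.34 = 4702

Y = 4702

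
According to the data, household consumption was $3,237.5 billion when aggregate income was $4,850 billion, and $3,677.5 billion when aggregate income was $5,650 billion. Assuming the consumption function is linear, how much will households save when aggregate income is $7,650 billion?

S = 2872.5

MPC = (3677.5 − 3237.5)/(5650 − 4850) = 440/800 = 0.55
a = 3237.5 − 0.55(4850) = 3237.5 − 2667.5 = 570
C = 570 + 0.55(7650) = 4777.5
S = 7650 − 4777.5 = 2872.5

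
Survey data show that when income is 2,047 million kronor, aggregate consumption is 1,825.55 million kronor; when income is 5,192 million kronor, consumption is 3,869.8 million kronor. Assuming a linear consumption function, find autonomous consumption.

MPC = ΔC/ΔY = (3869.8 − 1825.55)/(5192 − 2047) = 2044.25/3145 = 0.65
a = C − MPC·Y = 1825.55 − 0.65(2047) = 1825.55 − 1330.55 = 495

a = 495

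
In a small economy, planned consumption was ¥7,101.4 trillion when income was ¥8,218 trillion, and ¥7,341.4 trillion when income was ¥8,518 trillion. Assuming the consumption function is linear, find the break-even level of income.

MPC = (7341.4 − 7101.4)/(8518 − 8218) = 240/300 = 0.8
a = 7101.4 − 0.8(8218) = 7101.4 − 6574.4 = 527
Break-even: Y = a/(1−MPC) = 527/0.2 = 2635

Y = 2635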